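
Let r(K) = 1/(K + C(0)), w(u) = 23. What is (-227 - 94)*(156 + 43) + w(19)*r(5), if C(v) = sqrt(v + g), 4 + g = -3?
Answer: (-63879*sqrt(7) + 319372*I)/(sqrt(7) - 5*I) ≈ -63875.0 - 1.9016*I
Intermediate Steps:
g = -7 (g = -4 - 3 = -7)
C(v) = sqrt(-7 + v) (C(v) = sqrt(v - 7) = sqrt(-7 + v))
r(K) = 1/(K + I*sqrt(7)) (r(K) = 1/(K + sqrt(-7 + 0)) = 1/(K + sqrt(-7)) = 1/(K + I*sqrt(7)))
(-227 - 94)*(156 + 43) + w(19)*r(5) = (-227 - 94)*(156 + 43) + 23/(5 + I*sqrt(7)) = -321*199 + 23/(5 + I*sqrt(7)) = -63879 + 23/(5 + I*sqrt(7))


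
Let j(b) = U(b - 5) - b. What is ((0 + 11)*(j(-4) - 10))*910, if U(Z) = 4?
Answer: -20020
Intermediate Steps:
j(b) = 4 - b
((0 + 11)*(j(-4) - 10))*910 = ((0 + 11)*((4 - 1*(-4)) - 10))*910 = (11*((4 + 4) - 10))*910 = (11*(8 - 10))*910 = (11*(-2))*910 = -22*910 = -20020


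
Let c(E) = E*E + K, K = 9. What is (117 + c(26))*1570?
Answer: 1259140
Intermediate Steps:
c(E) = 9 + E² (c(E) = E*E + 9 = E² + 9 = 9 + E²)
(117 + c(26))*1570 = (117 + (9 + 26²))*1570 = (117 + (9 + 676))*1570 = (117 + 685)*1570 = 802*1570 = 1259140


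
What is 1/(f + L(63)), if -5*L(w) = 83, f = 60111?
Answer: 5/300472 ≈ 1.6640e-5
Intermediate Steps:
L(w) = -83/5 (L(w) = -⅕*83 = -83/5)
1/(f + L(63)) = 1/(60111 - 83/5) = 1/(300472/5) = 5/300472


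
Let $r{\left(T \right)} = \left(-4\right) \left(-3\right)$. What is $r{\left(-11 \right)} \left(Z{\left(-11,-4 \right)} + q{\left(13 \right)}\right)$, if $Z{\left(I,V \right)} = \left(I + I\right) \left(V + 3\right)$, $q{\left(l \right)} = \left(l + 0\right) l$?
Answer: $2292$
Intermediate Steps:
$q{\left(l \right)} = l^{2}$ ($q{\left(l \right)} = l l = l^{2}$)
$Z{\left(I,V \right)} = 2 I \left(3 + V\right)$
$r{\left(T \right)} = 12$
$r{\left(-11 \right)} \left(Z{\left(-11,-4 \right)} + q{\left(13 \right)}\right) = 12 \left(2 \left(-11\right) \left(3 - 4\right) + 13^{2}\right) = 12 \left(2 \left(-11\right) \left(-1\right) + 169\right) = 12 \left(22 + 169\right) = 12 \cdot 191 = 2292$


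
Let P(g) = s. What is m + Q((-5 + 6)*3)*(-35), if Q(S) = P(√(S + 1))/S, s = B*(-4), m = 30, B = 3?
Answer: 170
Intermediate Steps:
s = -12 (s = 3*(-4) = -12)
P(g) = -12
Q(S) = -12/S
m + Q((-5 + 6)*3)*(-35) = 30 - 12*1/(3*(-5 + 6))*(-35) = 30 - 12/(1*3)*(-35) = 30 - 12/3*(-35) = 30 - 12*⅓*(-35) = 30 - 4*(-35) = 30 + 140 = 170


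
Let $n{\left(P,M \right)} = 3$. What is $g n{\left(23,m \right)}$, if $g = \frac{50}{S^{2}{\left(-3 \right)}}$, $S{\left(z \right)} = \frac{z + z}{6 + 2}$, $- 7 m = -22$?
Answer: $\frac{800}{3} \approx 266.67$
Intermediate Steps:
$m = \frac{22}{7}$ ($m = \left(- \frac{1}{7}\right) \left(-22\right) = \frac{22}{7} \approx 3.1429$)
$S{\left(z \right)} = \frac{z}{4}$ ($S{\left(z \right)} = \frac{2 z}{8} = 2 z \frac{1}{8} = \frac{z}{4}$)
$g = \frac{800}{9}$ ($g = \frac{50}{\left(\frac{1}{4} \left(-3\right)\right)^{2}} = \frac{50}{\left(- \frac{3}{4}\right)^{2}} = \frac{50}{\frac{9}{16}} = 50 \cdot \frac{16}{9} = \frac{800}{9} \approx 88.889$)
$g n{\left(23,m \right)} = \frac{800}{9} \cdot 3 = \frac{800}{3}$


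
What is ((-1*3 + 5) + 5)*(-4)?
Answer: -28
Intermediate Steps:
((-1*3 + 5) + 5)*(-4) = ((-3 + 5) + 5)*(-4) = (2 + 5)*(-4) = 7*(-4) = -28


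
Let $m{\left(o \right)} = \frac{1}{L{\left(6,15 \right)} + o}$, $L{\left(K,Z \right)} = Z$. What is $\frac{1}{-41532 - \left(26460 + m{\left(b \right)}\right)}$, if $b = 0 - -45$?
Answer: $- \frac{60}{4079521} \approx -1.4708 \cdot 10^{-5}$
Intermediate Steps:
$b = 45$ ($b = 0 + 45 = 45$)
$m{\left(o \right)} = \frac{1}{15 + o}$
$\frac{1}{-41532 - \left(26460 + m{\left(b \right)}\right)} = \frac{1}{-41532 - \left(26460 + \frac{1}{15 + 45}\right)} = \frac{1}{-41532 - \frac{1587601}{60}} = \frac{1}{- \frac{4079521}{60}} = - \frac{60}{4079521}$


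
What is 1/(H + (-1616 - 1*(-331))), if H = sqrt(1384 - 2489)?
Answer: -257/330466 - I*sqrt(1105)/1652330 ≈ -0.00077769 - 2.0118e-5*I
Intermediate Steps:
H = I*sqrt(1105) (H = sqrt(-1105) = I*sqrt(1105) ≈ 33.242*I)
1/(H + (-1616 - 1*(-331))) = 1/(I*sqrt(1105) + (-1616 - 1*(-331))) = 1/(I*sqrt(1105) + (-1616 + 331)) = 1/(I*sqrt(1105) - 1285) = 1/(-1285 + I*sqrt(1105))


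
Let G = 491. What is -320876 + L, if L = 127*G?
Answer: -258519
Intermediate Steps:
L = 62357 (L = 127*491 = 62357)
-320876 + L = -320876 + 62357 = -258519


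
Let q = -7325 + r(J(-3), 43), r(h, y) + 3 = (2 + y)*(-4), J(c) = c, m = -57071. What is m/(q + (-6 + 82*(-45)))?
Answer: 57071/11204 ≈ 5.0938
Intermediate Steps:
r(h, y) = -11 - 4*y (r(h, y) = -3 + (2 + y)*(-4) = -3 + (-8 - 4*y) = -11 - 4*y)
q = -7508 (q = -7325 + (-11 - 4*43) = -7325 + (-11 - 172) = -7325 - 183 = -7508)
m/(q + (-6 + 82*(-45))) = -57071/(-7508 + (-6 + 82*(-45))) = -57071/(-7508 + (-6 - 3690)) = -57071/(-7508 - 3696) = -57071/(-11204) = -57071*(-1/11204) = 57071/11204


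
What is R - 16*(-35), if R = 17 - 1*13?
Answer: 564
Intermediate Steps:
R = 4 (R = 17 - 13 = 4)
R - 16*(-35) = 4 - 16*(-35) = 4 + 560 = 564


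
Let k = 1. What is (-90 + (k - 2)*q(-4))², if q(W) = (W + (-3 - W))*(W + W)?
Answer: 12996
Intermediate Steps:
q(W) = -6*W
(-90 + (k - 2)*q(-4))² = (-90 + (1 - 2)*(-6*(-4)))² = (-90 - 1*24)² = (-90 - 24)² = (-114)² = 12996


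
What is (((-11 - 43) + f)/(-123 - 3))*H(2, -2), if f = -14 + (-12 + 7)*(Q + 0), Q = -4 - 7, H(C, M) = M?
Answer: -13/63 ≈ -0.20635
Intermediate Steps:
Q = -11
f = 41 (f = -14 + (-12 + 7)*(-11 + 0) = -14 - 5*(-11) = -14 + 55 = 41)
(((-11 - 43) + f)/(-123 - 3))*H(2, -2) = (((-11 - 43) + 41)/(-123 - 3))*(-2) = ((-54 + 41)/(-126))*(-2) = -1/126*(-13)*(-2) = (13/126)*(-2) = -13/63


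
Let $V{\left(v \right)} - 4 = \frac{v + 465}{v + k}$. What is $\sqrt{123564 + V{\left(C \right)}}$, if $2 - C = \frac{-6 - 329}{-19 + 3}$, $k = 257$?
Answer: $\frac{\sqrt{10608350089}}{293} \approx 351.52$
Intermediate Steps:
$C = - \frac{303}{16}$ ($C = 2 - \frac{-6 - 329}{-19 + 3} = 2 - - \frac{335}{-16} = 2 - \left(-335\right) \left(- \frac{1}{16}\right) = 2 - \frac{335}{16} = - \frac{303}{16} \approx -18.938$)
$V{\left(v \right)} = 4 + \frac{465 + v}{257 + v}$ ($V{\left(v \right)} = 4 + \frac{v + 465}{v + 257} = 4 + \frac{465 + v}{257 + v}$)
$\sqrt{123564 + V{\left(C \right)}} = \sqrt{123564 + \frac{1493 + 5 \left(- \frac{303}{16}\right)}{257 - \frac{303}{16}}} = \sqrt{123564 + \frac{1493 - \frac{1515}{16}}{\frac{3809}{16}}} = \sqrt{123564 + \frac{16}{3809} \cdot \frac{22373}{16}} = \sqrt{123564 + \frac{1721}{293}} = \sqrt{\frac{36205973}{293}} = \frac{\sqrt{10608350089}}{293}$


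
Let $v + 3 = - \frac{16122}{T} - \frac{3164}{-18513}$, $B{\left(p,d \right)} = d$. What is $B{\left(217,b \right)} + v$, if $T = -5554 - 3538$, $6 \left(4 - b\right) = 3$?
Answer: $\frac{102848443}{42080049} \approx 2.4441$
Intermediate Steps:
$b = \frac{7}{2}$ ($b = 4 - \frac{1}{2} = \frac{7}{2} \approx 3.5$)
$T = -9092$ ($T = -5554 - 3538 = -9092$)
$v = - \frac{88863457}{84160098}$ ($v = -3 - \left(- \frac{8061}{4546} - \frac{3164}{18513}\right) = -3 - - \frac{163616837}{84160098} = -3 + \left(\frac{8061}{4546} + \frac{3164}{18513}\right) = -3 + \frac{163616837}{84160098} = - \frac{88863457}{84160098} \approx -1.0559$)
$B{\left(217,b \right)} + v = \frac{7}{2} - \frac{88863457}{84160098} = \frac{102848443}{42080049}$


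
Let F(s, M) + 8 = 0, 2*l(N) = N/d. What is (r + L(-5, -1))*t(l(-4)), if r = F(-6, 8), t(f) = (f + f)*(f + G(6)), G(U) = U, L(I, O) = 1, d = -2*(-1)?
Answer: 70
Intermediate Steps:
d = 2
l(N) = N/4 (l(N) = (N/2)/2 = N/4)
F(s, M) = -8 (F(s, M) = -8 + 0 = -8)
t(f) = 2*f*(6 + f) (t(f) = (f + f)*(f + 6) = (2*f)*(6 + f) = 2*f*(6 + f))
r = -8
(r + L(-5, -1))*t(l(-4)) = (-8 + 1)*(2*((1/4)*(-4))*(6 + (1/4)*(-4))) = -14*(-1)*(6 - 1) = -14*(-1)*5 = -7*(-10) = 70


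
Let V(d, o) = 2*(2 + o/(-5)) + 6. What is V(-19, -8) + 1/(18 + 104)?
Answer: 8057/610 ≈ 13.208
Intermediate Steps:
V(d, o) = 10 - 2*o/5 (V(d, o) = 2*(2 + o*(-⅕)) + 6 = 2*(2 - o/5) + 6 = (4 - 2*o/5) + 6 = 10 - 2*o/5)
V(-19, -8) + 1/(18 + 104) = (10 - ⅖*(-8)) + 1/(18 + 104) = (10 + 16/5) + 1/122 = 66/5 + 1/122 = 8057/610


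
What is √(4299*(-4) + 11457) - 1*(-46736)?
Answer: 46736 + I*√5739 ≈ 46736.0 + 75.756*I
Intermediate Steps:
√(4299*(-4) + 11457) - 1*(-46736) = √(-17196 + 11457) + 46736 = √(-5739) + 46736 = I*√5739 + 46736 = 46736 + I*√5739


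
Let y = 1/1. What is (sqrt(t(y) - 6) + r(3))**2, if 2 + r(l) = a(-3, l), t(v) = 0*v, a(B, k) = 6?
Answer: (4 + I*sqrt(6))**2 ≈ 10.0 + 19.596*I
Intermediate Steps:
y = 1 (y = 1*1 = 1)
t(v) = 0
r(l) = 4 (r(l) = -2 + 6 = 4)
(sqrt(t(y) - 6) + r(3))**2 = (sqrt(0 - 6) + 4)**2 = (sqrt(-6) + 4)**2 = (I*sqrt(6) + 4)**2 = (4 + I*sqrt(6))**2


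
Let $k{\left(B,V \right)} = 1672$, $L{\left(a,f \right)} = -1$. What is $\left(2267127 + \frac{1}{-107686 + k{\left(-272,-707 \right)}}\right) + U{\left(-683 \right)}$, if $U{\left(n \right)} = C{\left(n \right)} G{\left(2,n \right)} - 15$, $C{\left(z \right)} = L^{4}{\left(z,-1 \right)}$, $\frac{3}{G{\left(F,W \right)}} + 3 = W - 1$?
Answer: $\frac{55039144942829}{24277206} \approx 2.2671 \cdot 10^{6}$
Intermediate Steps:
$G{\left(F,W \right)} = \frac{3}{-4 + W}$ ($G{\left(F,W \right)} = \frac{3}{-3 + \left(W - 1\right)} = \frac{3}{-3 + \left(-1 + W\right)} = \frac{3}{-4 + W}$)
$C{\left(z \right)} = 1$ ($C{\left(z \right)} = \left(-1\right)^{4} = 1$)
$U{\left(n \right)} = -15 + \frac{3}{-4 + n}$ ($U{\left(n \right)} = 1 \frac{3}{-4 + n} - 15 = \frac{3}{-4 + n} - 15 = -15 + \frac{3}{-4 + n}$)
$\left(2267127 + \frac{1}{-107686 + k{\left(-272,-707 \right)}}\right) + U{\left(-683 \right)} = \left(2267127 + \frac{1}{-107686 + 1672}\right) + \frac{3 \left(21 - -3415\right)}{-4 - 683} = \left(2267127 + \frac{1}{-106014}\right) + \frac{3 \left(21 + 3415\right)}{-687} = \left(2267127 - \frac{1}{106014}\right) + 3 \left(- \frac{1}{687}\right) 3436 = \frac{240347201777}{106014} - \frac{3436}{229} = \frac{55039144942829}{24277206}$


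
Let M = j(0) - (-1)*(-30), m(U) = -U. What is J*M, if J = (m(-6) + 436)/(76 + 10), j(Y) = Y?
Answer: -6630/43 ≈ -154.19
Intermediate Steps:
M = -30 (M = 0 - (-1)*(-30) = 0 - 1*30 = 0 - 30 = -30)
J = 221/43 (J = (-1*(-6) + 436)/(76 + 10) = (6 + 436)/86 = 442*(1/86) = 221/43 ≈ 5.1395)
J*M = (221/43)*(-30) = -6630/43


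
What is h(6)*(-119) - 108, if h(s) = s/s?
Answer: -227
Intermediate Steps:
h(s) = 1
h(6)*(-119) - 108 = 1*(-119) - 108 = -119 - 108 = -227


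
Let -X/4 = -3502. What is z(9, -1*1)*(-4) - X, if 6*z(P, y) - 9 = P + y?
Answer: -42058/3 ≈ -14019.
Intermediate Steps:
z(P, y) = 3/2 + P/6 + y/6 (z(P, y) = 3/2 + (P + y)/6 = 3/2 + (P/6 + y/6) = 3/2 + P/6 + y/6)
X = 14008 (X = -4*(-3502) = 14008)
z(9, -1*1)*(-4) - X = (3/2 + (⅙)*9 + (-1*1)/6)*(-4) - 1*14008 = (3/2 + 3/2 + (⅙)*(-1))*(-4) - 14008 = (3/2 + 3/2 - ⅙)*(-4) - 14008 = (17/6)*(-4) - 14008 = -34/3 - 14008 = -42058/3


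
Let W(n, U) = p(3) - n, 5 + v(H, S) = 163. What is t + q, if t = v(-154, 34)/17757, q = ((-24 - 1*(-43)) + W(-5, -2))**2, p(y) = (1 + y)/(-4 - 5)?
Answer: 88675934/159813 ≈ 554.87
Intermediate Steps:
p(y) = -1/9 - y/9 (p(y) = (1 + y)/(-9) = (1 + y)*(-1/9) = -1/9 - y/9)
v(H, S) = 158 (v(H, S) = -5 + 163 = 158)
W(n, U) = -4/9 - n (W(n, U) = (-1/9 - 1/9*3) - n = (-1/9 - 1/3) - n = -4/9 - n)
q = 44944/81 (q = ((-24 - 1*(-43)) + (-4/9 - 1*(-5)))**2 = ((-24 + 43) + (-4/9 + 5))**2 = (19 + 41/9)**2 = (212/9)**2 = 44944/81 ≈ 554.86)
t = 158/17757 ≈ 0.0088979
t + q = 158/17757 + 44944/81 = 88675934/159813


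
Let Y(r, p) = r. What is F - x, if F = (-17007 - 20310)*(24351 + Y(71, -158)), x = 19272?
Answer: -911375046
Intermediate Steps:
F = -911355774 (F = (-17007 - 20310)*(24351 + 71) = -37317*24422 = -911355774)
F - x = -911355774 - 1*19272 = -911355774 - 19272 = -911375046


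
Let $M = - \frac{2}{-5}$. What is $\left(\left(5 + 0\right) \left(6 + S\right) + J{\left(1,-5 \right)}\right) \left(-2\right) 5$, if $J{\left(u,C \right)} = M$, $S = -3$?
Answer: $-154$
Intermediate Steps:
$M = \frac{2}{5}$ ($M = \left(-2\right) \left(- \frac{1}{5}\right) = \frac{2}{5} \approx 0.4$)
$J{\left(u,C \right)} = \frac{2}{5}$
$\left(\left(5 + 0\right) \left(6 + S\right) + J{\left(1,-5 \right)}\right) \left(-2\right) 5 = \left(\left(5 + 0\right) \left(6 - 3\right) + \frac{2}{5}\right) \left(-2\right) 5 = \left(5 \cdot 3 + \frac{2}{5}\right) \left(-2\right) 5 = \left(15 + \frac{2}{5}\right) \left(-2\right) 5 = \frac{77}{5} \left(-2\right) 5 = \left(- \frac{154}{5}\right) 5 = -154$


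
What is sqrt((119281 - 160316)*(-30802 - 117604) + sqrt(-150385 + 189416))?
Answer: sqrt(6089840210 + sqrt(39031)) ≈ 78037.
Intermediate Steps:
sqrt((119281 - 160316)*(-30802 - 117604) + sqrt(-150385 + 189416)) = sqrt(-41035*(-148406) + sqrt(39031)) = sqrt(6089840210 + sqrt(39031))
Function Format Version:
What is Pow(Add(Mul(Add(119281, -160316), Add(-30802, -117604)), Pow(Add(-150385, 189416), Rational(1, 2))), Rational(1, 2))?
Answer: Pow(Add(6089840210, Pow(39031, Rational(1, 2))), Rational(1, 2)) ≈ 78037.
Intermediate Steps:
Pow(Add(Mul(Add(119281, -160316), Add(-30802, -117604)), Pow(Add(-150385, 189416), Rational(1, 2))), Rational(1, 2)) = Pow(Add(Mul(-41035, -148406), Pow(39031, Rational(1, 2))), Rational(1, 2)) = Pow(Add(6089840210, Pow(39031, Rational(1, 2))), Rational(1, 2))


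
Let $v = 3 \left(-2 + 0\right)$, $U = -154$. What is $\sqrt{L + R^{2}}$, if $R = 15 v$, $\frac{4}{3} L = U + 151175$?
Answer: $\frac{\sqrt{485463}}{2} \approx 348.38$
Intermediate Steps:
$v = -6$ ($v = 3 \left(-2\right) = -6$)
$L = \frac{453063}{4}$ ($L = \frac{3 \left(-154 + 151175\right)}{4} = \frac{3}{4} \cdot 151021 = \frac{453063}{4} \approx 1.1327 \cdot 10^{5}$)
$R = -90$ ($R = 15 \left(-6\right) = -90$)
$\sqrt{L + R^{2}} = \sqrt{\frac{453063}{4} + \left(-90\right)^{2}} = \sqrt{\frac{453063}{4} + 8100} = \sqrt{\frac{485463}{4}} = \frac{\sqrt{485463}}{2}$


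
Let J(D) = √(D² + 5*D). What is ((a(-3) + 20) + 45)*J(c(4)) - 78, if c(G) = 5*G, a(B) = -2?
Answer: -78 + 630*√5 ≈ 1330.7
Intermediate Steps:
((a(-3) + 20) + 45)*J(c(4)) - 78 = ((-2 + 20) + 45)*√((5*4)*(5 + 5*4)) - 78 = (18 + 45)*√(20*(5 + 20)) - 78 = 63*√(20*25) - 78 = 63*√500 - 78 = 63*(10*√5) - 78 = 630*√5 - 78 = -78 + 630*√5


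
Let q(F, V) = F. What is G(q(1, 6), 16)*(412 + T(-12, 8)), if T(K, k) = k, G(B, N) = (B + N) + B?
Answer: 7560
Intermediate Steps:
G(B, N) = N + 2*B
G(q(1, 6), 16)*(412 + T(-12, 8)) = (16 + 2*1)*(412 + 8) = (16 + 2)*420 = 18*420 = 7560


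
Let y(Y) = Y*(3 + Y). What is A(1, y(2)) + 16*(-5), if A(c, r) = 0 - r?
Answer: -90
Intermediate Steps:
A(c, r) = -r
A(1, y(2)) + 16*(-5) = -2*(3 + 2) + 16*(-5) = -2*5 - 80 = -1*10 - 80 = -10 - 80 = -90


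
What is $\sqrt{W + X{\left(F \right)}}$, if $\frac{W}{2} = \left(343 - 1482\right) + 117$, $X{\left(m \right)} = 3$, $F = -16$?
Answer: $i \sqrt{2041} \approx 45.177 i$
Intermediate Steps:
$W = -2044$ ($W = 2 \left(\left(343 - 1482\right) + 117\right) = 2 \left(-1139 + 117\right) = 2 \left(-1022\right) = -2044$)
$\sqrt{W + X{\left(F \right)}} = \sqrt{-2044 + 3} = \sqrt{-2041} = i \sqrt{2041}$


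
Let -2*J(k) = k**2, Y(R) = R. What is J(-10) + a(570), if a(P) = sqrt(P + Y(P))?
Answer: -50 + 2*sqrt(285) ≈ -16.236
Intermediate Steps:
J(k) = -k**2/2
a(P) = sqrt(2)*sqrt(P) (a(P) = sqrt(P + P) = sqrt(2*P) = sqrt(2)*sqrt(P))
J(-10) + a(570) = -1/2*(-10)**2 + sqrt(2)*sqrt(570) = -1/2*100 + 2*sqrt(285) = -50 + 2*sqrt(285)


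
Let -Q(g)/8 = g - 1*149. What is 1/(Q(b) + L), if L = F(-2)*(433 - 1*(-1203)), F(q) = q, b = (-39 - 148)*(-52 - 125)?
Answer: -1/266872 ≈ -3.7471e-6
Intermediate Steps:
b = 33099 (b = -187*(-177) = 33099)
Q(g) = 1192 - 8*g (Q(g) = -8*(g - 1*149) = -8*(g - 149) = -8*(-149 + g) = 1192 - 8*g)
L = -3272 (L = -2*(433 - 1*(-1203)) = -2*(433 + 1203) = -2*1636 = -3272)
1/(Q(b) + L) = 1/((1192 - 8*33099) - 3272) = 1/((1192 - 264792) - 3272) = 1/(-263600 - 3272) = 1/(-266872) = -1/266872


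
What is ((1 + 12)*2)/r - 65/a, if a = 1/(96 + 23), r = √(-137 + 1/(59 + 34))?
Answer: -7735 - I*√6045/35 ≈ -7735.0 - 2.2214*I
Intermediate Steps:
r = 14*I*√6045/93 (r = √(-137 + 1/93) = √(-12740/93) = 14*I*√6045/93 ≈ 11.704*I)
a = 1/119 ≈ 0.0084034
((1 + 12)*2)/r - 65/a = ((1 + 12)*2)/((14*I*√6045/93)) - 65/1/119 = (13*2)*(-I*√6045/910) - 65*119 = 26*(-I*√6045/910) - 7735 = -I*√6045/35 - 7735 = -7735 - I*√6045/35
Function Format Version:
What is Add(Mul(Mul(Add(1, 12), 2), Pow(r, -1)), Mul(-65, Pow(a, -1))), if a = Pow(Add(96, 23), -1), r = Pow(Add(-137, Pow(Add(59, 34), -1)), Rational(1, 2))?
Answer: Add(-7735, Mul(Rational(-1, 35), I, Pow(6045, Rational(1, 2)))) ≈ Add(-7735.0, Mul(-2.2214, I))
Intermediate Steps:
r = Mul(Rational(14, 93), I, Pow(6045, Rational(1, 2))) (r = Pow(Add(-137, Pow(93, -1)), Rational(1, 2)) = Pow(Add(-137, Rational(1, 93)), Rational(1, 2)) = Pow(Rational(-12740, 93), Rational(1, 2)) = Mul(Rational(14, 93), I, Pow(6045, Rational(1, 2))) ≈ Mul(11.704, I))
a = Rational(1, 119) (a = Pow(119, -1) = Rational(1, 119) ≈ 0.0084034)
Add(Mul(Mul(Add(1, 12), 2), Pow(r, -1)), Mul(-65, Pow(a, -1))) = Add(Mul(Mul(Add(1, 12), 2), Pow(Mul(Rational(14, 93), I, Pow(6045, Rational(1, 2))), -1)), Mul(-65, Pow(Rational(1, 119), -1))) = Add(Mul(Mul(13, 2), Mul(Rational(-1, 910), I, Pow(6045, Rational(1, 2)))), Mul(-65, 119)) = Add(Mul(26, Mul(Rational(-1, 910), I, Pow(6045, Rational(1, 2)))), -7735) = Add(Mul(Rational(-1, 35), I, Pow(6045, Rational(1, 2))), -7735) = Add(-7735, Mul(Rational(-1, 35), I, Pow(6045, Rational(1, 2))))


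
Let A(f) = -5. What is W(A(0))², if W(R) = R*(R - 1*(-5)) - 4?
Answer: 16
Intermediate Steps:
W(R) = -4 + R*(5 + R) (W(R) = R*(R + 5) - 4 = R*(5 + R) - 4 = -4 + R*(5 + R))
W(A(0))² = (-4 + (-5)² + 5*(-5))² = (-4 + 25 - 25)² = (-4)² = 16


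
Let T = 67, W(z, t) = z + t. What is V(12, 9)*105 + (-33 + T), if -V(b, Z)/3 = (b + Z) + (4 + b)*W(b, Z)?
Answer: -112421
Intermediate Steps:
W(z, t) = t + z
V(b, Z) = -3*Z - 3*b - 3*(4 + b)*(Z + b) (V(b, Z) = -3*((b + Z) + (4 + b)*(Z + b)) = -3*((Z + b) + (4 + b)*(Z + b)) = -3*(Z + b + (4 + b)*(Z + b)) = -3*Z - 3*b - 3*(4 + b)*(Z + b))
V(12, 9)*105 + (-33 + T) = (-15*9 - 15*12 - 3*12*(9 + 12))*105 + (-33 + 67) = (-135 - 180 - 3*12*21)*105 + 34 = (-135 - 180 - 756)*105 + 34 = -1071*105 + 34 = -112455 + 34 = -112421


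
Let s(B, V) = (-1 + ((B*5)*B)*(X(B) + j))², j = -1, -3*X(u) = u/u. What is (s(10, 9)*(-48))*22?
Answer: -1412227168/3 ≈ -4.7074e+8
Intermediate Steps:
X(u) = -⅓ (X(u) = -u/(3*u) = -⅓*1 = -⅓)
s(B, V) = (-1 - 20*B²/3)² (s(B, V) = (-1 + ((B*5)*B)*(-⅓ - 1))² = (-1 + ((5*B)*B)*(-4/3))² = (-1 + (5*B²)*(-4/3))² = (-1 - 20*B²/3)²)
(s(10, 9)*(-48))*22 = (((3 + 20*10²)²/9)*(-48))*22 = (((3 + 20*100)²/9)*(-48))*22 = (((3 + 2000)²/9)*(-48))*22 = (((⅑)*2003²)*(-48))*22 = (((⅑)*4012009)*(-48))*22 = ((4012009/9)*(-48))*22 = -64192144/3*22 = -1412227168/3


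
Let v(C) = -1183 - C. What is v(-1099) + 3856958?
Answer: 3856874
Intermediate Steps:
v(-1099) + 3856958 = (-1183 - 1*(-1099)) + 3856958 = (-1183 + 1099) + 3856958 = -84 + 3856958 = 3856874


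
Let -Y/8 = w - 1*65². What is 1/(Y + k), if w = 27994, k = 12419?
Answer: -1/177733 ≈ -5.6264e-6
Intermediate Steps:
Y = -190152 (Y = -8*(27994 - 1*65²) = -8*(27994 - 1*4225) = -8*(27994 - 4225) = -8*23769 = -190152)
1/(Y + k) = 1/(-190152 + 12419) = 1/(-177733) = -1/177733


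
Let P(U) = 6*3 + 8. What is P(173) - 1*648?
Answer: -622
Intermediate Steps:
P(U) = 26 (P(U) = 18 + 8 = 26)
P(173) - 1*648 = 26 - 1*648 = 26 - 648 = -622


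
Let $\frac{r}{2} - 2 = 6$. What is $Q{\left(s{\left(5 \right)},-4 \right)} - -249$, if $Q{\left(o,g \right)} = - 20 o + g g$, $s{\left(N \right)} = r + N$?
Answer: $-155$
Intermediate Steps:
$r = 16$ ($r = 4 + 2 \cdot 6 = 4 + 12 = 16$)
$s{\left(N \right)} = 16 + N$
$Q{\left(o,g \right)} = g^{2} - 20 o$ ($Q{\left(o,g \right)} = - 20 o + g^{2} = g^{2} - 20 o$)
$Q{\left(s{\left(5 \right)},-4 \right)} - -249 = \left(\left(-4\right)^{2} - 20 \left(16 + 5\right)\right) - -249 = \left(16 - 420\right) + 249 = -404 + 249 = -155$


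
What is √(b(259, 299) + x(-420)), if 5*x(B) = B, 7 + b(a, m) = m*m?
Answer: √89310 ≈ 298.85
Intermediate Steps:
b(a, m) = -7 + m² (b(a, m) = -7 + m*m = -7 + m²)
x(B) = B/5
√(b(259, 299) + x(-420)) = √((-7 + 299²) + (⅕)*(-420)) = √((-7 + 89401) - 84) = √(89394 - 84) = √89310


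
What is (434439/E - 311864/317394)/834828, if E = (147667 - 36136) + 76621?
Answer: 5657892617/3561037301153376 ≈ 1.5888e-6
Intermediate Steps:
E = 188152 (E = 111531 + 76621 = 188152)
(434439/E - 311864/317394)/834828 = (434439/188152 - 311864/317394)/834828 = (434439*(1/188152) - 311864*1/317394)*(1/834828) = (434439/188152 - 22276/22671)*(1/834828) = (5657892617/4265593992)*(1/834828) = 5657892617/3561037301153376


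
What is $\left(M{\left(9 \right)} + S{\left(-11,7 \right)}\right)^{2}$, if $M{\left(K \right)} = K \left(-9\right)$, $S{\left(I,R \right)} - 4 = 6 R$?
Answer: $1225$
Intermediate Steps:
$S{\left(I,R \right)} = 4 + 6 R$
$M{\left(K \right)} = - 9 K$
$\left(M{\left(9 \right)} + S{\left(-11,7 \right)}\right)^{2} = \left(\left(-9\right) 9 + \left(4 + 6 \cdot 7\right)\right)^{2} = \left(-81 + \left(4 + 42\right)\right)^{2} = \left(-81 + 46\right)^{2} = \left(-35\right)^{2} = 1225$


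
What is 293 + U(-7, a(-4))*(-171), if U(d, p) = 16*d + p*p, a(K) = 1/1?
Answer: 19274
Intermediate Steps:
a(K) = 1
U(d, p) = p² + 16*d (U(d, p) = 16*d + p² = p² + 16*d)
293 + U(-7, a(-4))*(-171) = 293 + (1² + 16*(-7))*(-171) = 293 + (1 - 112)*(-171) = 293 - 111*(-171) = 293 + 18981 = 19274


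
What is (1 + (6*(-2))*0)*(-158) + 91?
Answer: -67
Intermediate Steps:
(1 + (6*(-2))*0)*(-158) + 91 = (1 - 12*0)*(-158) + 91 = (1 + 0)*(-158) + 91 = 1*(-158) + 91 = -158 + 91 = -67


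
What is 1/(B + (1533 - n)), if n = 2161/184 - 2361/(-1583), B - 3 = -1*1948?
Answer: -291272/123859351 ≈ -0.0023516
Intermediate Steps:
B = -1945 (B = 3 - 1*1948 = 3 - 1948 = -1945)
n = 3855287/291272 (n = 2161*(1/184) - 2361*(-1/1583) = 2161/184 + 2361/1583 = 3855287/291272 ≈ 13.236)
1/(B + (1533 - n)) = 1/(-1945 + (1533 - 1*3855287/291272)) = 1/(-1945 + (1533 - 3855287/291272)) = 1/(-1945 + 442664689/291272) = 1/(-123859351/291272) = -291272/123859351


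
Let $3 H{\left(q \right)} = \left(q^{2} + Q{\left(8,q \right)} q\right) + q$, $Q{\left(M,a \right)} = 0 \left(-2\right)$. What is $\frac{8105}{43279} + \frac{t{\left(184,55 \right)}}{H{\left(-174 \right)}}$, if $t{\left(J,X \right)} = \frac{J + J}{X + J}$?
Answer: $\frac{9726368951}{51894247577} \approx 0.18743$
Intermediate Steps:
$t{\left(J,X \right)} = \frac{2 J}{J + X}$
$Q{\left(M,a \right)} = 0$
$H{\left(q \right)} = \frac{q}{3} + \frac{q^{2}}{3}$ ($H{\left(q \right)} = \frac{\left(q^{2} + 0 q\right) + q}{3} = \frac{\left(q^{2} + 0\right) + q}{3} = \frac{q^{2} + q}{3} = \frac{q + q^{2}}{3} = \frac{q}{3} + \frac{q^{2}}{3}$)
$\frac{8105}{43279} + \frac{t{\left(184,55 \right)}}{H{\left(-174 \right)}} = \frac{8105}{43279} + \frac{2 \cdot 184 \frac{1}{184 + 55}}{\frac{1}{3} \left(-174\right) \left(1 - 174\right)} = 8105 \cdot \frac{1}{43279} + \frac{2 \cdot 184 \cdot \frac{1}{239}}{\frac{1}{3} \left(-174\right) \left(-173\right)} = \frac{8105}{43279} + \frac{2 \cdot 184 \cdot \frac{1}{239}}{10034} = \frac{8105}{43279} + \frac{368}{239} \cdot \frac{1}{10034} = \frac{8105}{43279} + \frac{184}{1199063} = \frac{9726368951}{51894247577}$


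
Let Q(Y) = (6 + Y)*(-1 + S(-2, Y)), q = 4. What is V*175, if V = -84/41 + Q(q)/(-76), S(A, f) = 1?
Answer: -14700/41 ≈ -358.54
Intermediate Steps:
Q(Y) = 0 (Q(Y) = (6 + Y)*(-1 + 1) = (6 + Y)*0 = 0)
V = -84/41 (V = -84/41 + 0/(-76) = -84*1/41 + 0*(-1/76) = -84/41 + 0 = -84/41 ≈ -2.0488)
V*175 = -84/41*175 = -14700/41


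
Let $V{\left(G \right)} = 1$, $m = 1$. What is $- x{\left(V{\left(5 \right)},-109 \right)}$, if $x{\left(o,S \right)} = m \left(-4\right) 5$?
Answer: $20$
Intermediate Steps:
$x{\left(o,S \right)} = -20$ ($x{\left(o,S \right)} = 1 \left(-4\right) 5 = \left(-4\right) 5 = -20$)
$- x{\left(V{\left(5 \right)},-109 \right)} = \left(-1\right) \left(-20\right) = 20$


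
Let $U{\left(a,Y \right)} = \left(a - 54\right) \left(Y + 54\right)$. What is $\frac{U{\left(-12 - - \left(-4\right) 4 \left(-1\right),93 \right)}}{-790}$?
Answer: $\frac{735}{79} \approx 9.3038$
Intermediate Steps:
$U{\left(a,Y \right)} = \left(-54 + a\right) \left(54 + Y\right)$
$\frac{U{\left(-12 - - \left(-4\right) 4 \left(-1\right),93 \right)}}{-790} = \frac{-2916 - 5022 + 54 \left(-12 - - \left(-4\right) 4 \left(-1\right)\right) + 93 \left(-12 - - \left(-4\right) 4 \left(-1\right)\right)}{-790} = \left(-2916 - 5022 + 54 \left(-12 - - \left(-16\right) \left(-1\right)\right) + 93 \left(-12 - - \left(-16\right) \left(-1\right)\right)\right) \left(- \frac{1}{790}\right) = \left(-2916 - 5022 + 54 \left(-12 - \left(-1\right) 16\right) + 93 \left(-12 - \left(-1\right) 16\right)\right) \left(- \frac{1}{790}\right) = \left(-2916 - 5022 + 54 \left(-12 - -16\right) + 93 \left(-12 - -16\right)\right) \left(- \frac{1}{790}\right) = \left(-2916 - 5022 + 54 \left(-12 + 16\right) + 93 \left(-12 + 16\right)\right) \left(- \frac{1}{790}\right) = \left(-2916 - 5022 + 54 \cdot 4 + 93 \cdot 4\right) \left(- \frac{1}{790}\right) = \left(-2916 - 5022 + 216 + 372\right) \left(- \frac{1}{790}\right) = \left(-7350\right) \left(- \frac{1}{790}\right) = \frac{735}{79}$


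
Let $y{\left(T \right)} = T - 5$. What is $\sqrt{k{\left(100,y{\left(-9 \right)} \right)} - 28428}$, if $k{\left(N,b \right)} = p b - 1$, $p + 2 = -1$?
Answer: $i \sqrt{28387} \approx 168.48 i$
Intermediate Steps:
$p = -3$ ($p = -2 - 1 = -3$)
$y{\left(T \right)} = -5 + T$
$k{\left(N,b \right)} = -1 - 3 b$ ($k{\left(N,b \right)} = - 3 b - 1 = -1 - 3 b$)
$\sqrt{k{\left(100,y{\left(-9 \right)} \right)} - 28428} = \sqrt{\left(-1 - 3 \left(-5 - 9\right)\right) - 28428} = \sqrt{\left(-1 - -42\right) - 28428} = \sqrt{\left(-1 + 42\right) - 28428} = \sqrt{41 - 28428} = \sqrt{-28387} = i \sqrt{28387}$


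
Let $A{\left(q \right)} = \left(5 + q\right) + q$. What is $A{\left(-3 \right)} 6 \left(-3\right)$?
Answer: $18$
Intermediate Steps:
$A{\left(q \right)} = 5 + 2 q$
$A{\left(-3 \right)} 6 \left(-3\right) = \left(5 + 2 \left(-3\right)\right) 6 \left(-3\right) = \left(5 - 6\right) 6 \left(-3\right) = \left(-1\right) 6 \left(-3\right) = \left(-6\right) \left(-3\right) = 18$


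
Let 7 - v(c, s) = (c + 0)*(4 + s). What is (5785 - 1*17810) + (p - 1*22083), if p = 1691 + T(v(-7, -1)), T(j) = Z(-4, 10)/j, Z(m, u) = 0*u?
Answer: -32417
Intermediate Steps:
Z(m, u) = 0
v(c, s) = 7 - c*(4 + s) (v(c, s) = 7 - (c + 0)*(4 + s) = 7 - c*(4 + s))
T(j) = 0 (T(j) = 0/j = 0)
p = 1691 (p = 1691 + 0 = 1691)
(5785 - 1*17810) + (p - 1*22083) = (5785 - 1*17810) + (1691 - 1*22083) = (5785 - 17810) + (1691 - 22083) = -12025 - 20392 = -32417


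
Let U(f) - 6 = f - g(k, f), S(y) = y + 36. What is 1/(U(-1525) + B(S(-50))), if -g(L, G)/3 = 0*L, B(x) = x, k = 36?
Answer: -1/1533 ≈ -0.00065232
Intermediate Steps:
S(y) = 36 + y
g(L, G) = 0 (g(L, G) = -0*L = -3*0 = 0)
U(f) = 6 + f (U(f) = 6 + (f - 1*0) = 6 + (f + 0) = 6 + f)
1/(U(-1525) + B(S(-50))) = 1/((6 - 1525) + (36 - 50)) = 1/(-1519 - 14) = 1/(-1533) = -1/1533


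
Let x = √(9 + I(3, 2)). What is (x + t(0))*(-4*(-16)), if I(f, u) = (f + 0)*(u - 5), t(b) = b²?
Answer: 0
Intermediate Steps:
I(f, u) = f*(-5 + u)
x = 0 (x = √(9 + 3*(-5 + 2)) = √(9 + 3*(-3)) = √(9 - 9) = √0 = 0)
(x + t(0))*(-4*(-16)) = (0 + 0²)*(-4*(-16)) = (0 + 0)*64 = 0*64 = 0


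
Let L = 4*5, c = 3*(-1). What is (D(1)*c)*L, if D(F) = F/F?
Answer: -60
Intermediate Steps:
c = -3
D(F) = 1
L = 20
(D(1)*c)*L = (1*(-3))*20 = -3*20 = -60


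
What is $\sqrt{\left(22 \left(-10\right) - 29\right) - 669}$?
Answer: $3 i \sqrt{102} \approx 30.299 i$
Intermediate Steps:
$\sqrt{\left(22 \left(-10\right) - 29\right) - 669} = \sqrt{\left(-220 - 29\right) - 669} = \sqrt{-249 - 669} = \sqrt{-918} = 3 i \sqrt{102}$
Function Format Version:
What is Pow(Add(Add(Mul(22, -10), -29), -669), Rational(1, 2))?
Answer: Mul(3, I, Pow(102, Rational(1, 2))) ≈ Mul(30.299, I)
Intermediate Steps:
Pow(Add(Add(Mul(22, -10), -29), -669), Rational(1, 2)) = Pow(Add(Add(-220, -29), -669), Rational(1, 2)) = Pow(Add(-249, -669), Rational(1, 2)) = Pow(-918, Rational(1, 2)) = Mul(3, I, Pow(102, Rational(1, 2)))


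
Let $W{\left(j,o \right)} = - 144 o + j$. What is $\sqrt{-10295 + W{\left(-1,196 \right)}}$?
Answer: $6 i \sqrt{1070} \approx 196.27 i$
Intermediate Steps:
$W{\left(j,o \right)} = j - 144 o$
$\sqrt{-10295 + W{\left(-1,196 \right)}} = \sqrt{-10295 - 28225} = \sqrt{-38520} = 6 i \sqrt{1070}$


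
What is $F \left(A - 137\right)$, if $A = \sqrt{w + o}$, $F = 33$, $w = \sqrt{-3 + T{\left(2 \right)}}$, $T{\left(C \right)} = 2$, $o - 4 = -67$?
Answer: $-4521 + 33 \sqrt{-63 + i} \approx -4518.9 + 261.94 i$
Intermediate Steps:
$o = -63$ ($o = 4 - 67 = -63$)
$w = i$ ($w = \sqrt{-3 + 2} = \sqrt{-1} = i \approx 1.0 i$)
$A = \sqrt{-63 + i}$ ($A = \sqrt{i - 63} = \sqrt{-63 + i} \approx 0.06299 + 7.9375 i$)
$F \left(A - 137\right) = 33 \left(\sqrt{-63 + i} - 137\right) = 33 \left(-137 + \sqrt{-63 + i}\right) = -4521 + 33 \sqrt{-63 + i}$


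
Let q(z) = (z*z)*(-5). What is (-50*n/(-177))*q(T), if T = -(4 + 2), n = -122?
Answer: 366000/59 ≈ 6203.4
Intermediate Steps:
T = -6 (T = -1*6 = -6)
q(z) = -5*z² (q(z) = z²*(-5) = -5*z²)
(-50*n/(-177))*q(T) = (-(-6100)/(-177))*(-5*(-6)²) = (-(-6100)*(-1)/177)*(-5*36) = -50*122/177*(-180) = -6100/177*(-180) = 366000/59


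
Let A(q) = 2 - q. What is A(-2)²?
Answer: 16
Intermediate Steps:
A(-2)² = (2 - 1*(-2))² = (2 + 2)² = 4² = 16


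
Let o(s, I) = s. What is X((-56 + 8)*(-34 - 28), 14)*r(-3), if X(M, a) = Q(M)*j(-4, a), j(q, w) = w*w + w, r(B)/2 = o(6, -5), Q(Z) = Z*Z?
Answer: 22318571520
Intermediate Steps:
Q(Z) = Z²
r(B) = 12 (r(B) = 2*6 = 12)
j(q, w) = w + w² (j(q, w) = w² + w = w + w²)
X(M, a) = a*M²*(1 + a) (X(M, a) = M²*(a*(1 + a)) = a*M²*(1 + a))
X((-56 + 8)*(-34 - 28), 14)*r(-3) = (14*((-56 + 8)*(-34 - 28))²*(1 + 14))*12 = (14*(-48*(-62))²*15)*12 = (14*2976²*15)*12 = (14*8856576*15)*12 = 1859880960*12 = 22318571520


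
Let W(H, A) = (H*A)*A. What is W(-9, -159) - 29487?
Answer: -257016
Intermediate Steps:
W(H, A) = H*A² (W(H, A) = (A*H)*A = H*A²)
W(-9, -159) - 29487 = -9*(-159)² - 29487 = -9*25281 - 29487 = -227529 - 29487 = -257016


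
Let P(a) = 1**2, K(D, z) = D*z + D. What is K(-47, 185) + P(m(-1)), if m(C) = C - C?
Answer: -8741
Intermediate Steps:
K(D, z) = D + D*z
m(C) = 0
P(a) = 1
K(-47, 185) + P(m(-1)) = -47*(1 + 185) + 1 = -47*186 + 1 = -8742 + 1 = -8741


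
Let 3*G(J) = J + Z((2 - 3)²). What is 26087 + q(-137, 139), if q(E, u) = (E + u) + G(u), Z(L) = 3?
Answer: 78409/3 ≈ 26136.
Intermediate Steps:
G(J) = 1 + J/3 (G(J) = (J + 3)/3 = (3 + J)/3 = 1 + J/3)
q(E, u) = 1 + E + 4*u/3 (q(E, u) = (E + u) + (1 + u/3) = 1 + E + 4*u/3)
26087 + q(-137, 139) = 26087 + (1 - 137 + (4/3)*139) = 26087 + (1 - 137 + 556/3) = 26087 + 148/3 = 78409/3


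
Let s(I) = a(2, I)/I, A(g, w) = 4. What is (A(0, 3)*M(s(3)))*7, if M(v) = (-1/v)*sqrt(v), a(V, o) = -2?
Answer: 14*I*sqrt(6) ≈ 34.293*I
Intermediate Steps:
s(I) = -2/I
M(v) = -1/sqrt(v)
(A(0, 3)*M(s(3)))*7 = (4*(-1/sqrt(-2/3)))*7 = (4*(-(-1)*I*sqrt(6)/2))*7 = (4*(I*sqrt(6)/2))*7 = (2*I*sqrt(6))*7 = 14*I*sqrt(6)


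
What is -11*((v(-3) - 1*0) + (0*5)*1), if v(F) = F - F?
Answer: 0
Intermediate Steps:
v(F) = 0
-11*((v(-3) - 1*0) + (0*5)*1) = -11*((0 - 1*0) + (0*5)*1) = -11*((0 + 0) + 0*1) = -11*(0 + 0) = -11*0 = 0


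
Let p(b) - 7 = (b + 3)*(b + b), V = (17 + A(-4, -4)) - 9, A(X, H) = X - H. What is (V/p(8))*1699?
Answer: 13592/183 ≈ 74.273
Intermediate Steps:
V = 8 (V = (17 + (-4 - 1*(-4))) - 9 = (17 + (-4 + 4)) - 9 = (17 + 0) - 9 = 17 - 9 = 8)
p(b) = 7 + 2*b*(3 + b) (p(b) = 7 + (b + 3)*(b + b) = 7 + (3 + b)*(2*b) = 7 + 2*b*(3 + b))
(V/p(8))*1699 = (8/(7 + 2*8² + 6*8))*1699 = (8/(7 + 2*64 + 48))*1699 = (8/(7 + 128 + 48))*1699 = (8/183)*1699 = 13592/183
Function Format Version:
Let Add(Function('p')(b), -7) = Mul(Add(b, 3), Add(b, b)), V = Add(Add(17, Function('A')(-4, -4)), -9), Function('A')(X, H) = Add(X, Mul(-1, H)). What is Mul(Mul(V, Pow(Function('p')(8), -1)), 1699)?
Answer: Rational(13592, 183) ≈ 74.273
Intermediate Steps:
V = 8 (V = Add(Add(17, Add(-4, Mul(-1, -4))), -9) = Add(Add(17, Add(-4, 4)), -9) = Add(Add(17, 0), -9) = Add(17, -9) = 8)
Function('p')(b) = Add(7, Mul(2, b, Add(3, b))) (Function('p')(b) = Add(7, Mul(Add(b, 3), Add(b, b))) = Add(7, Mul(Add(3, b), Mul(2, b))) = Add(7, Mul(2, b, Add(3, b))))
Mul(Mul(V, Pow(Function('p')(8), -1)), 1699) = Mul(Mul(8, Pow(Add(7, Mul(2, Pow(8, 2)), Mul(6, 8)), -1)), 1699) = Mul(Mul(8, Pow(Add(7, Mul(2, 64), 48), -1)), 1699) = Mul(Mul(8, Pow(Add(7, 128, 48), -1)), 1699) = Mul(Mul(8, Pow(183, -1)), 1699) = Mul(Mul(8, Rational(1, 183)), 1699) = Mul(Rational(8, 183), 1699) = Rational(13592, 183)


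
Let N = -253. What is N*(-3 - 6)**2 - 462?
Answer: -20955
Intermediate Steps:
N*(-3 - 6)**2 - 462 = -253*(-3 - 6)**2 - 462 = -253*(-9)**2 - 462 = -253*81 - 462 = -20493 - 462 = -20955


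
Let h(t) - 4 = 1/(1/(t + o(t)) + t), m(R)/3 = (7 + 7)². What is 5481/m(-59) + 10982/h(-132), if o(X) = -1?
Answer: 5417002067/1962660 ≈ 2760.0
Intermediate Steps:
m(R) = 588 (m(R) = 3*(7 + 7)² = 3*14² = 3*196 = 588)
h(t) = 4 + 1/(t + 1/(-1 + t)) (h(t) = 4 + 1/(1/(t - 1) + t) = 4 + 1/(1/(-1 + t) + t) = 4 + 1/(t + 1/(-1 + t)))
5481/m(-59) + 10982/h(-132) = 5481/588 + 10982/(((3 - 3*(-132) + 4*(-132)²)/(1 + (-132)² - 1*(-132)))) = 5481*(1/588) + 10982/(((3 + 396 + 4*17424)/(1 + 17424 + 132))) = 261/28 + 10982/(((3 + 396 + 69696)/17557)) = 261/28 + 10982/(((1/17557)*70095)) = 261/28 + 10982/(70095/17557) = 261/28 + 10982*(17557/70095) = 261/28 + 192810974/70095 = 5417002067/1962660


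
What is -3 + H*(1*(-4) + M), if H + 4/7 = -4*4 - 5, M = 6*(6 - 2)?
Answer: -3041/7 ≈ -434.43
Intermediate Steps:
M = 24 (M = 6*4 = 24)
H = -151/7 (H = -4/7 + (-4*4 - 5) = -4/7 + (-16 - 5) = -4/7 - 21 = -151/7 ≈ -21.571)
-3 + H*(1*(-4) + M) = -3 - 151*(1*(-4) + 24)/7 = -3 - 151*(-4 + 24)/7 = -3 - 151/7*20 = -3 - 3020/7 = -3041/7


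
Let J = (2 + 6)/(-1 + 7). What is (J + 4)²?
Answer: 256/9 ≈ 28.444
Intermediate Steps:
J = 4/3 (J = 8/6 = 8*(⅙) = 4/3 ≈ 1.3333)
(J + 4)² = (4/3 + 4)² = (16/3)² = 256/9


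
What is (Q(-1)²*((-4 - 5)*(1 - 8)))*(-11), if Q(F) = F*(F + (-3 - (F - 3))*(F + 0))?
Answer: -2772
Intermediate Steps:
Q(F) = F*(F - F²) (Q(F) = F*(F + (-3 - (-3 + F))*F) = F*(F + (-3 + (3 - F))*F) = F*(F + (-F)*F) = F*(F - F²))
(Q(-1)²*((-4 - 5)*(1 - 8)))*(-11) = (((-1)²*(1 - 1*(-1)))²*((-4 - 5)*(1 - 8)))*(-11) = ((1*(1 + 1))²*(-9*(-7)))*(-11) = ((1*2)²*63)*(-11) = (2²*63)*(-11) = (4*63)*(-11) = 252*(-11) = -2772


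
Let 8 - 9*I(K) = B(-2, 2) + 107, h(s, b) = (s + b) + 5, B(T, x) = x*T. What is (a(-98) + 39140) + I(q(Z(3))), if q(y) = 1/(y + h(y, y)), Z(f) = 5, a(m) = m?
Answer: 351283/9 ≈ 39031.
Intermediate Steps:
B(T, x) = T*x
h(s, b) = 5 + b + s (h(s, b) = (b + s) + 5 = 5 + b + s)
q(y) = 1/(5 + 3*y) (q(y) = 1/(y + (5 + y + y)) = 1/(y + (5 + 2*y)) = 1/(5 + 3*y))
I(K) = -95/9 (I(K) = 8/9 - (-2*2 + 107)/9 = 8/9 - (-4 + 107)/9 = 8/9 - ⅑*103 = 8/9 - 103/9 = -95/9)
(a(-98) + 39140) + I(q(Z(3))) = (-98 + 39140) - 95/9 = 39042 - 95/9 = 351283/9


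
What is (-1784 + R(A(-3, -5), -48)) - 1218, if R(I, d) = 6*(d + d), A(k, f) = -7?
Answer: -3578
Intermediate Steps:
R(I, d) = 12*d (R(I, d) = 6*(2*d) = 12*d)
(-1784 + R(A(-3, -5), -48)) - 1218 = (-1784 + 12*(-48)) - 1218 = (-1784 - 576) - 1218 = -2360 - 1218 = -3578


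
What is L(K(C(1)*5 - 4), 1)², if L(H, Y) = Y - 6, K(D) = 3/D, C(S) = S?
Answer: 25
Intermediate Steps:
L(H, Y) = -6 + Y
L(K(C(1)*5 - 4), 1)² = (-6 + 1)² = (-5)² = 25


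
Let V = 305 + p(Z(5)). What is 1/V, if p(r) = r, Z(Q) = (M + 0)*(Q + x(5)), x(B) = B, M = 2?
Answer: 1/325 ≈ 0.0030769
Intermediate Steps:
Z(Q) = 10 + 2*Q (Z(Q) = (2 + 0)*(Q + 5) = 2*(5 + Q) = 10 + 2*Q)
V = 325 (V = 305 + (10 + 2*5) = 305 + (10 + 10) = 305 + 20 = 325)
1/V = 1/325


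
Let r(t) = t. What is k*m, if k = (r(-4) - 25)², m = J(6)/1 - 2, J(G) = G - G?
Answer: -1682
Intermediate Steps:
J(G) = 0
m = -2 (m = 0/1 - 2 = 1*0 - 2 = 0 - 2 = -2)
k = 841 (k = (-4 - 25)² = (-29)² = 841)
k*m = 841*(-2) = -1682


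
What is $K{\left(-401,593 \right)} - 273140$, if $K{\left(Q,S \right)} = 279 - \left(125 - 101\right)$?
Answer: $-272885$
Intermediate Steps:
$K{\left(Q,S \right)} = 255$ ($K{\left(Q,S \right)} = 279 - 24 = 255$)
$K{\left(-401,593 \right)} - 273140 = 255 - 273140 = -272885$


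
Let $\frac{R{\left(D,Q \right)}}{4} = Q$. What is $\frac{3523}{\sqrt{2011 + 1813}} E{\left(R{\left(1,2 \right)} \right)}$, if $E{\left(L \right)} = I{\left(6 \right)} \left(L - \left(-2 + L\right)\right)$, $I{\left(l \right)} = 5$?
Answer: $\frac{17615 \sqrt{239}}{478} \approx 569.71$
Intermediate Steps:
$R{\left(D,Q \right)} = 4 Q$
$E{\left(L \right)} = 10$ ($E{\left(L \right)} = 5 \left(L - \left(-2 + L\right)\right) = 5 \cdot 2 = 10$)
$\frac{3523}{\sqrt{2011 + 1813}} E{\left(R{\left(1,2 \right)} \right)} = \frac{3523}{\sqrt{2011 + 1813}} \cdot 10 = \frac{3523}{\sqrt{3824}} \cdot 10 = \frac{3523}{4 \sqrt{239}} \cdot 10 = 3523 \frac{\sqrt{239}}{956} \cdot 10 = \frac{3523 \sqrt{239}}{956} \cdot 10 = \frac{17615 \sqrt{239}}{478}$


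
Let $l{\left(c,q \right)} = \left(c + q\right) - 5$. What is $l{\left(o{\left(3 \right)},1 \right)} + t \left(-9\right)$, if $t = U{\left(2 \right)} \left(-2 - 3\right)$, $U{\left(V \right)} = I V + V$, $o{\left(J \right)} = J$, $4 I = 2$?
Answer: $134$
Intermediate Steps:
$I = \frac{1}{2}$ ($I = \frac{1}{4} \cdot 2 = \frac{1}{2} \approx 0.5$)
$U{\left(V \right)} = \frac{3 V}{2}$ ($U{\left(V \right)} = \frac{V}{2} + V = \frac{3 V}{2}$)
$l{\left(c,q \right)} = -5 + c + q$
$t = -15$ ($t = \frac{3}{2} \cdot 2 \left(-2 - 3\right) = 3 \left(-5\right) = -15$)
$l{\left(o{\left(3 \right)},1 \right)} + t \left(-9\right) = \left(-5 + 3 + 1\right) - -135 = -1 + 135 = 134$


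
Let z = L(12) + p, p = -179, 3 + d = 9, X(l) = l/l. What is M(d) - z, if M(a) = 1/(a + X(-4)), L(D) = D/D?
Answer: 1247/7 ≈ 178.14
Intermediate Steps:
X(l) = 1
d = 6 (d = -3 + 9 = 6)
L(D) = 1
M(a) = 1/(1 + a) (M(a) = 1/(a + 1) = 1/(1 + a))
z = -178 (z = 1 - 179 = -178)
M(d) - z = 1/(1 + 6) - 1*(-178) = 1/7 + 178 = 1247/7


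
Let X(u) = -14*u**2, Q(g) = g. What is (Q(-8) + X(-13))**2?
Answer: 5635876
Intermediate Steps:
(Q(-8) + X(-13))**2 = (-8 - 14*(-13)**2)**2 = (-8 - 14*169)**2 = (-8 - 2366)**2 = (-2374)**2 = 5635876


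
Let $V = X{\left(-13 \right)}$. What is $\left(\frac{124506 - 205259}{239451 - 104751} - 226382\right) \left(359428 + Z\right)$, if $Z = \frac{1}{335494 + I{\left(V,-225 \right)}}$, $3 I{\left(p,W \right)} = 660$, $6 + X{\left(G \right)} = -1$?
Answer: $- \frac{1226509008805209407243}{15073558600} \approx -8.1368 \cdot 10^{10}$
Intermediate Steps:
$X{\left(G \right)} = -7$ ($X{\left(G \right)} = -6 - 1 = -7$)
$V = -7$
$I{\left(p,W \right)} = 220$ ($I{\left(p,W \right)} = \frac{1}{3} \cdot 660 = 220$)
$Z = \frac{1}{335714}$ ($Z = \frac{1}{335494 + 220} = \frac{1}{335714} \approx 2.9787 \cdot 10^{-6}$)
$\left(\frac{124506 - 205259}{239451 - 104751} - 226382\right) \left(359428 + Z\right) = \left(\frac{124506 - 205259}{239451 - 104751} - 226382\right) \left(359428 + \frac{1}{335714}\right) = \left(- \frac{80753}{134700} - 226382\right) \frac{120665011593}{335714} = \left(- \frac{30493736153}{134700}\right) \frac{120665011593}{335714} = - \frac{1226509008805209407243}{15073558600}$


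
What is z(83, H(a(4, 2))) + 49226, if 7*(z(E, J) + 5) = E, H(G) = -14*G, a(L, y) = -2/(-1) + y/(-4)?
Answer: 344630/7 ≈ 49233.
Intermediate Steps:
a(L, y) = 2 - y/4 (a(L, y) = -2*(-1) + y*(-¼) = 2 - y/4)
z(E, J) = -5 + E/7
z(83, H(a(4, 2))) + 49226 = (-5 + (⅐)*83) + 49226 = (-5 + 83/7) + 49226 = 48/7 + 49226 = 344630/7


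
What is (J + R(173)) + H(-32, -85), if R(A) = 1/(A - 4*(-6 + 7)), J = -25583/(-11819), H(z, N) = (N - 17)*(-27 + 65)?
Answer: -7737629690/1997411 ≈ -3873.8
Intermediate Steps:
H(z, N) = -646 + 38*N (H(z, N) = (-17 + N)*38 = -646 + 38*N)
J = 25583/11819 (J = -25583*(-1/11819) = 25583/11819 ≈ 2.1646)
R(A) = 1/(-4 + A) (R(A) = 1/(A - 4*1) = 1/(A - 4) = 1/(-4 + A))
(J + R(173)) + H(-32, -85) = (25583/11819 + 1/(-4 + 173)) + (-646 + 38*(-85)) = (25583/11819 + 1/169) + (-646 - 3230) = (25583/11819 + 1/169) - 3876 = 4335346/1997411 - 3876 = -7737629690/1997411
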